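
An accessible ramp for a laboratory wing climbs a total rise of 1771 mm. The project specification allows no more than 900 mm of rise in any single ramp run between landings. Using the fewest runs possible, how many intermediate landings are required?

1 intermediate landings

At most 900 each: 1771/900 = 1.97, giving 2 ramp runs.
2 runs are separated by 1 intermediate landings.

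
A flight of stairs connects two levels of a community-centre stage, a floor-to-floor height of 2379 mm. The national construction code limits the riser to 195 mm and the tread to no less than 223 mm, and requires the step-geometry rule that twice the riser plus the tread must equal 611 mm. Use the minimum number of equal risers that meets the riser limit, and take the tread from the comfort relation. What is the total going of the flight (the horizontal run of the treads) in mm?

2940 mm

At most 195 each: 2379/195 = 12.20, giving 13 risers.
Each riser is 2379/13 = 183 mm (≤ 195 mm).
Tread T = 611 − 2 × 183 = 245 mm (≥ 223 mm).
13 risers give 12 treads; going = 12 × 245 = 2940 mm.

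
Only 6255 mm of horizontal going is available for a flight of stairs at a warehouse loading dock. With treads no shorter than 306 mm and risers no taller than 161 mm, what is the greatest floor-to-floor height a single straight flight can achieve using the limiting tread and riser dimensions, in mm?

6255 / 306 = 20.44, so 20 treads fit.
Risers = treads + 1 = 21.
Maximum height = 21 × 161 = 3381 mm.

3381 mm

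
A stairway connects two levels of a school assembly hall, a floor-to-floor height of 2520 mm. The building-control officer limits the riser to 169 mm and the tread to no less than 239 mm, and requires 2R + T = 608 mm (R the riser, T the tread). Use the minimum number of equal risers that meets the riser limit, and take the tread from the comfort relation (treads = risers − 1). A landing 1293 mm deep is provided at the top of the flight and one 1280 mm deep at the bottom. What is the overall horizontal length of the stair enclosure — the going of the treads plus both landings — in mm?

6381 mm

2520 / 169 = 14.91, so 15 risers are needed.
Each riser is 2520/15 = 168 mm (≤ 169 mm).
From 2R + T = 608: T = 608 − 336 = 272 mm.
Going = (15 − 1) × 272 = 3808 mm.
Add landings: 3808 + 1293 + 1280 = 6381 mm.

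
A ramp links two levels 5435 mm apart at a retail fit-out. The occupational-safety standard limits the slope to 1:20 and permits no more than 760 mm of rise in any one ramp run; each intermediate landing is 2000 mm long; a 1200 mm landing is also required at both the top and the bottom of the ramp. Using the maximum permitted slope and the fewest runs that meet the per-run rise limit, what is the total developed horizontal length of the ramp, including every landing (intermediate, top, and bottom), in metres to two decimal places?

125.10 m

5435 / 760 = 7.15, so 8 ramp runs are needed. That means 7 intermediate landings.
Ramp run (horizontal) at 1:20: 5435 × 20 = 108700 mm.
7 intermediate landings contribute 7 × 2000 = 14000 mm.
Top and bottom landings: 2 × 1200 = 2400 mm.
Total = 108700 + 14000 + 2400 = 125100 mm.
= 125.10 m.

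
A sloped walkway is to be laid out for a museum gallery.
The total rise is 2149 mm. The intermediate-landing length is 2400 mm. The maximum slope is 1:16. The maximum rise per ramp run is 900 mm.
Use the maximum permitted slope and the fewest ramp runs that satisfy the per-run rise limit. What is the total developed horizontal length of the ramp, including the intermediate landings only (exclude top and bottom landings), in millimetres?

39184 mm

2149 / 900 = 2.388 → round up to 3 ramp runs. That means 2 intermediate landings.
Horizontal run for 2149 mm of rise at 1:16 is 2149 × 16 = 34384 mm.
Intermediate landings: 2 × 2400 = 4800 mm.
Total developed length = 34384 + 4800 = 39184 mm.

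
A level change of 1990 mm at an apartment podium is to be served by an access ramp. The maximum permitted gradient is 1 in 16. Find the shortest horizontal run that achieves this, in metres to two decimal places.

At 1:16 the run is 16 × 1990 = 31840 mm.
31840 mm = 31.84 m.

31.84 m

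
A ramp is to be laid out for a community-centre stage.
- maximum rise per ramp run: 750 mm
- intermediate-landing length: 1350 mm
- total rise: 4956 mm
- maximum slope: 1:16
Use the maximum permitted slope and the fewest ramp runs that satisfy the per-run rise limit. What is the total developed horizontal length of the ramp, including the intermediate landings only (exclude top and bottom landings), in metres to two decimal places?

4956 / 750 = 6.61, so 7 ramp runs are needed. That means 6 intermediate landings.
Horizontal run for 4956 mm of rise at 1:16 is 4956 × 16 = 79296 mm.
6 intermediate landings contribute 6 × 1350 = 8100 mm.
Total developed length = 79296 + 8100 = 87396 mm.
= 87.40 m.

87.40 m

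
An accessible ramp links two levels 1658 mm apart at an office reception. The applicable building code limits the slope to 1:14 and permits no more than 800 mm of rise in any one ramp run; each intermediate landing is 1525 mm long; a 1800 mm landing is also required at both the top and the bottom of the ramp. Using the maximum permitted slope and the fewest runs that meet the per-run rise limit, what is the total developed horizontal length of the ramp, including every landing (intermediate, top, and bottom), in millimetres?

1658 / 800 = 2.07, so 3 ramp runs are needed. That means 2 intermediate landings.
Horizontal run for 1658 mm of rise at 1:14 is 1658 × 14 = 23212 mm.
Intermediate landings: 2 × 1525 = 3050 mm.
Top and bottom landings: 2 × 1800 = 3600 mm.
Total = 23212 + 3050 + 3600 = 29862 mm.

29862 mm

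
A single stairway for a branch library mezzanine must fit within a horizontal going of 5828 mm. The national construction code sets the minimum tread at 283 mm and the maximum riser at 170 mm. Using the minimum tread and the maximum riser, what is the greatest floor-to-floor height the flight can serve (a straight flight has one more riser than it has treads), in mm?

3570 mm

5828 / 283 = 20.59, so 20 treads fit.
Risers = treads + 1 = 21.
Maximum height = 21 × 170 = 3570 mm.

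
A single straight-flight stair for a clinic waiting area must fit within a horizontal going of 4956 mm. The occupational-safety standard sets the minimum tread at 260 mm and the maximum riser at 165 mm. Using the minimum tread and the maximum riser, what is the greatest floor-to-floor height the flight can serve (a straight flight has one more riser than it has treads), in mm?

Treads that fit: ⌊4956 / 260⌋ = 19.
Risers = treads + 1 = 20.
Maximum height = 20 × 165 = 3300 mm.

3300 mm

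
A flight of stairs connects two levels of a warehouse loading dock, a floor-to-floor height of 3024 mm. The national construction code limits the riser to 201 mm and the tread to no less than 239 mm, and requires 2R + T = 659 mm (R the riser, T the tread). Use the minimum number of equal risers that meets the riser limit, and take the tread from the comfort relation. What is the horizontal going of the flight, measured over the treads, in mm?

4215 mm

At most 201 each: 3024/201 = 15.04, giving 16 risers.
Each riser is 3024/16 = 189 mm (≤ 201 mm).
Tread T = 659 − 2 × 189 = 281 mm (≥ 239 mm).
Going = (16 − 1) × 281 = 4215 mm.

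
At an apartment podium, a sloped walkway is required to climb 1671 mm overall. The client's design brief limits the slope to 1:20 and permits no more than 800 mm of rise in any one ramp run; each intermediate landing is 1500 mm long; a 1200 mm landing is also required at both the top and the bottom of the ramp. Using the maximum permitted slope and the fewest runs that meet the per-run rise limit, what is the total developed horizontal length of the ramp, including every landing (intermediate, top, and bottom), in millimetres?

38820 mm

⌈1671/800⌉ = 3 ramp runs. That means 2 intermediate landings.
Ramp run (horizontal) at 1:20: 1671 × 20 = 33420 mm.
Intermediate landings: 2 × 1500 = 3000 mm.
Top and bottom landings: 2 × 1200 = 2400 mm.
Total = 33420 + 3000 + 2400 = 38820 mm.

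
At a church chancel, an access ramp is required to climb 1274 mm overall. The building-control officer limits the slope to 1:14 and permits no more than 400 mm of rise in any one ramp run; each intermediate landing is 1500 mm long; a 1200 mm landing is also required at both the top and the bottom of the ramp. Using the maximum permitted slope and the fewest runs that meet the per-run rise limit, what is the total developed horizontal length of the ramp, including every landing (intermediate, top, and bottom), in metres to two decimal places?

At most 400 each: 1274/400 = 3.19, giving 4 ramp runs. That means 3 intermediate landings.
Horizontal run for 1274 mm of rise at 1:14 is 1274 × 14 = 17836 mm.
Intermediate landings: 3 × 1500 = 4500 mm.
Top and bottom landings: 2 × 1200 = 2400 mm.
Total = 17836 + 4500 + 2400 = 24736 mm.
= 24.74 m.

24.74 m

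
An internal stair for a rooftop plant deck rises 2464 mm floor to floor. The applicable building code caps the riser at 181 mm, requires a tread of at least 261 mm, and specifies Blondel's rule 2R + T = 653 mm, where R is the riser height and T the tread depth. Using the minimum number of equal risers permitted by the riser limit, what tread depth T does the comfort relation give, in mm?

301 mm

2464 / 181 = 13.61, so 14 risers are needed.
R = 2464 ÷ 14 = 176 mm.
From 2R + T = 653: T = 653 − 352 = 301 mm.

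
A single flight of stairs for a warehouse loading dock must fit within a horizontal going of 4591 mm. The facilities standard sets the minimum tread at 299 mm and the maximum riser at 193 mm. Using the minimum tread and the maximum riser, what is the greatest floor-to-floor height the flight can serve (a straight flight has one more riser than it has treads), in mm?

3088 mm

Treads that fit: ⌊4591 / 299⌋ = 15.
Risers = treads + 1 = 16.
Maximum height = 16 × 193 = 3088 mm.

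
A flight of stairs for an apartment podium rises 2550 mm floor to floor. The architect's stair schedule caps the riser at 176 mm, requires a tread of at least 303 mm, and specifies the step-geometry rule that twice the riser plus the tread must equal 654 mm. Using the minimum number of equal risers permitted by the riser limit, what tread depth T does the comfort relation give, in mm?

314 mm

2550 / 176 = 14.489 → round up to 15 risers.
Each riser is 2550/15 = 170 mm (≤ 176 mm).
From 2R + T = 654: T = 654 − 340 = 314 mm.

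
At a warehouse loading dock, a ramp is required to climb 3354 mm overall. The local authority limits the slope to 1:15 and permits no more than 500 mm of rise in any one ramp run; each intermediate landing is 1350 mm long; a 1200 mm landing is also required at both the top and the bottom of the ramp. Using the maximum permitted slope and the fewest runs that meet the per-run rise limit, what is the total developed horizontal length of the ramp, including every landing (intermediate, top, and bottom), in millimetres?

3354 / 500 = 6.71, so 7 ramp runs are needed. That means 6 intermediate landings.
Horizontal run for 3354 mm of rise at 1:15 is 3354 × 15 = 50310 mm.
Intermediate landings: 6 × 1350 = 8100 mm.
Top and bottom landings: 2 × 1200 = 2400 mm.
Total = 50310 + 8100 + 2400 = 60810 mm.

60810 mm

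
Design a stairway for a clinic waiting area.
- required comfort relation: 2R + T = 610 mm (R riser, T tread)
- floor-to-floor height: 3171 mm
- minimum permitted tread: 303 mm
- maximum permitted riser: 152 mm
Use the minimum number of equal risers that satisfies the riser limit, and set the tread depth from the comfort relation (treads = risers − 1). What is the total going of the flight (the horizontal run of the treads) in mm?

3171 / 152 = 20.86, so 21 risers are needed.
Each riser is 3171/21 = 151 mm (≤ 152 mm).
Tread T = 610 − 2 × 151 = 308 mm (≥ 303 mm).
Going = (21 − 1) × 308 = 6160 mm.

6160 mm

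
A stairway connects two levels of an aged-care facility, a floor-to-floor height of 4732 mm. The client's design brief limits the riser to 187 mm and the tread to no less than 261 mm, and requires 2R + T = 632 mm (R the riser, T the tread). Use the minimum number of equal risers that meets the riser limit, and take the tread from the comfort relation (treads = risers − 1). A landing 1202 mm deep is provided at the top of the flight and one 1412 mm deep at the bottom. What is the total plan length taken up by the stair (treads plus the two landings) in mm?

9314 mm

4732 / 187 = 25.30, so 26 risers are needed.
Each riser is 4732/26 = 182 mm (≤ 187 mm).
From 2R + T = 632: T = 632 − 364 = 268 mm.
26 risers give 25 treads; going = 25 × 268 = 6700 mm.
Add landings: 6700 + 1202 + 1412 = 9314 mm.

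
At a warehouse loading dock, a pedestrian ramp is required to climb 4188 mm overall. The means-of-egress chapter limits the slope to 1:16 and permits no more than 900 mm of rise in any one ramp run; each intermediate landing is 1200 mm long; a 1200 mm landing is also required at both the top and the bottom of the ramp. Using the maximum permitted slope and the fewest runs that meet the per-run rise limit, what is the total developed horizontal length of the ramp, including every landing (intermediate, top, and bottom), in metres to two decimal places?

74.21 m

⌈4188/900⌉ = 5 ramp runs. That means 4 intermediate landings.
Horizontal run for 4188 mm of rise at 1:16 is 4188 × 16 = 67008 mm.
4 intermediate landings contribute 4 × 1200 = 4800 mm.
Top and bottom landings: 2 × 1200 = 2400 mm.
Total = 67008 + 4800 + 2400 = 74208 mm.
= 74.21 m.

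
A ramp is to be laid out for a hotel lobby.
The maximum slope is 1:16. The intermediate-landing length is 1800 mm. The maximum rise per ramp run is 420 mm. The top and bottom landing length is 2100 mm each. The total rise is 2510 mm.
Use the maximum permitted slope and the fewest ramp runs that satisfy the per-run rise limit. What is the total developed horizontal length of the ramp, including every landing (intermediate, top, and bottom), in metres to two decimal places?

2510 / 420 = 5.976 → round up to 6 ramp runs. That means 5 intermediate landings.
Ramp run (horizontal) at 1:16: 2510 × 16 = 40160 mm.
Intermediate landings: 5 × 1800 = 9000 mm.
Top and bottom landings: 2 × 2100 = 4200 mm.
Total = 40160 + 9000 + 4200 = 53360 mm.
= 53.36 m.

53.36 m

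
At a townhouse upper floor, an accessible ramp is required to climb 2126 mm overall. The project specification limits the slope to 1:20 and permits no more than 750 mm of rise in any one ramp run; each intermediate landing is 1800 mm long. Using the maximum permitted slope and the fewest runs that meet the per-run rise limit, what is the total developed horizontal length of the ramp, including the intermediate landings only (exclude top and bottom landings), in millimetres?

2126 / 750 = 2.83, so 3 ramp runs are needed. That means 2 intermediate landings.
Horizontal run for 2126 mm of rise at 1:20 is 2126 × 20 = 42520 mm.
2 intermediate landings contribute 2 × 1800 = 3600 mm.
Developed length = 42520 + 3600 = 46120 mm.

46120 mm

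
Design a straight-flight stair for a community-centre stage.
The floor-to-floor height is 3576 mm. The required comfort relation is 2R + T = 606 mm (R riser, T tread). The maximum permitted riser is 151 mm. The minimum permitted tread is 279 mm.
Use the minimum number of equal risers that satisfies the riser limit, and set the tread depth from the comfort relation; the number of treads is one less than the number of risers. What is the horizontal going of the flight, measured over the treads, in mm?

At most 151 each: 3576/151 = 23.68, giving 24 risers.
Riser R = 3576 / 24 = 149 mm, within the 151 mm limit.
Tread T = 606 − 2 × 149 = 308 mm (≥ 279 mm).
Treads = 24 − 1 = 23; going = 23 × 308 = 7084 mm.

7084 mm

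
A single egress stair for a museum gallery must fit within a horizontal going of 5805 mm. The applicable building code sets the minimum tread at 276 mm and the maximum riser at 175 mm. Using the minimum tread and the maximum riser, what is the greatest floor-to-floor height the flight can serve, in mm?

3850 mm

5805 / 276 = 21.03, so 21 treads fit.
Risers = treads + 1 = 22.
Maximum height = 22 × 175 = 3850 mm.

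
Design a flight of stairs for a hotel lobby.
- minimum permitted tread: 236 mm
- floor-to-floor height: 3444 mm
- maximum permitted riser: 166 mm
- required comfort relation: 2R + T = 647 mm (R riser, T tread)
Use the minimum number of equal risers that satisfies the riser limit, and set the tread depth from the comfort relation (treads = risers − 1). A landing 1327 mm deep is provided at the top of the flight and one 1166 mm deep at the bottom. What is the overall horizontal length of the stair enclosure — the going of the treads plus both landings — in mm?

8873 mm

3444 / 166 = 20.747 → round up to 21 risers.
Each riser is 3444/21 = 164 mm (≤ 166 mm).
T = 647 − 2·164 = 319 mm, which satisfies the 236 mm minimum.
Going = (21 − 1) × 319 = 6380 mm.
Enclosure = 6380 + 1327 + 1166 = 8873 mm.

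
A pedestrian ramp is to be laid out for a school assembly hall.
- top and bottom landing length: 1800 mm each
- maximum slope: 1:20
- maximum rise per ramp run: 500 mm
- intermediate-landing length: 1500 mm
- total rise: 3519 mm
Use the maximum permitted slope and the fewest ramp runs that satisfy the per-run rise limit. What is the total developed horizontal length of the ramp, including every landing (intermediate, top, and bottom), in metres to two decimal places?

84.48 m

⌈3519/500⌉ = 8 ramp runs. That means 7 intermediate landings.
Horizontal run for 3519 mm of rise at 1:20 is 3519 × 20 = 70380 mm.
7 intermediate landings contribute 7 × 1500 = 10500 mm.
Top and bottom landings: 2 × 1800 = 3600 mm.
Total = 70380 + 10500 + 3600 = 84480 mm.
= 84.48 m.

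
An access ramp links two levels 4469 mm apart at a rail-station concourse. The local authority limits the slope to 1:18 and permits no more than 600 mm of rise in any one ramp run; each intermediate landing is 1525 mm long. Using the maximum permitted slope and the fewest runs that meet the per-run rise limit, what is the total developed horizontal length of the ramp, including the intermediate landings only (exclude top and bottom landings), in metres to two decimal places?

At most 600 each: 4469/600 = 7.45, giving 8 ramp runs. That means 7 intermediate landings.
Horizontal run for 4469 mm of rise at 1:18 is 4469 × 18 = 80442 mm.
Intermediate landings: 7 × 1525 = 10675 mm.
Total developed length = 80442 + 10675 = 91117 mm.
= 91.12 m.

91.12 m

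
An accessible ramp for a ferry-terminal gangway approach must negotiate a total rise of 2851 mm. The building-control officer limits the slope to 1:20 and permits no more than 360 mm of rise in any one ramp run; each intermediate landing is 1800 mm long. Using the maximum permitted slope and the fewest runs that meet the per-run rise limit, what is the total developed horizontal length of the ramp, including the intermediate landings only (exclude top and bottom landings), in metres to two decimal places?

69.62 m

2851 / 360 = 7.919 → round up to 8 ramp runs. That means 7 intermediate landings.
Ramp run (horizontal) at 1:20: 2851 × 20 = 57020 mm.
7 intermediate landings contribute 7 × 1800 = 12600 mm.
Developed length = 57020 + 12600 = 69620 mm.
= 69.62 m.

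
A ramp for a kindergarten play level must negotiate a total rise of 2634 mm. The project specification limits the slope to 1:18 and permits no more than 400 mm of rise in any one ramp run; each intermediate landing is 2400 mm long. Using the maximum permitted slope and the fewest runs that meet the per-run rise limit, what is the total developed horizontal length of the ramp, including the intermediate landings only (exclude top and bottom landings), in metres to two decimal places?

⌈2634/400⌉ = 7 ramp runs. That means 6 intermediate landings.
Ramp run (horizontal) at 1:18: 2634 × 18 = 47412 mm.
Intermediate landings: 6 × 2400 = 14400 mm.
Developed length = 47412 + 14400 = 61812 mm.
= 61.81 m.

61.81 m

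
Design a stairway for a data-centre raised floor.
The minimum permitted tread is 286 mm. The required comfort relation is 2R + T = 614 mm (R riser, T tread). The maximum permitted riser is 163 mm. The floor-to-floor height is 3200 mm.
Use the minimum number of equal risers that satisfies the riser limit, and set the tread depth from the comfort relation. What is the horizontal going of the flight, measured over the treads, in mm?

⌈3200/163⌉ = 20 risers.
R = 3200 ÷ 20 = 160 mm.
From 2R + T = 614: T = 614 − 320 = 294 mm.
20 risers give 19 treads; going = 19 × 294 = 5586 mm.

5586 mm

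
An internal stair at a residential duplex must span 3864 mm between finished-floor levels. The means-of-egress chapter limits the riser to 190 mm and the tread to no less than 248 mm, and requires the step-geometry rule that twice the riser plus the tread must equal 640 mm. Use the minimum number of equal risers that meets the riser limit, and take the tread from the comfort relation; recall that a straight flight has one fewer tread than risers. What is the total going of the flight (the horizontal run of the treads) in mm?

⌈3864/190⌉ = 21 risers.
R = 3864 ÷ 21 = 184 mm.
Tread T = 640 − 2 × 184 = 272 mm (≥ 248 mm).
Going = (21 − 1) × 272 = 5440 mm.

5440 mm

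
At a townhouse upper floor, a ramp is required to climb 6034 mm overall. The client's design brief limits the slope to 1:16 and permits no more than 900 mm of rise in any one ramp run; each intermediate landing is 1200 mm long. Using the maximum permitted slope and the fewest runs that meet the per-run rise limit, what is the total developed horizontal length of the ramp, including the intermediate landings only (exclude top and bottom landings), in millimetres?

At most 900 each: 6034/900 = 6.70, giving 7 ramp runs. That means 6 intermediate landings.
Horizontal run for 6034 mm of rise at 1:16 is 6034 × 16 = 96544 mm.
6 intermediate landings contribute 6 × 1200 = 7200 mm.
Total developed length = 96544 + 7200 = 103744 mm.

103744 mm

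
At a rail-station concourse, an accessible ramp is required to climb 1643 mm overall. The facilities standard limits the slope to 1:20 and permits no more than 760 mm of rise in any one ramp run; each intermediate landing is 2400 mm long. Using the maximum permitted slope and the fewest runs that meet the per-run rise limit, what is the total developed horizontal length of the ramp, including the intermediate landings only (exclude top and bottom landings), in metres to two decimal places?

37.66 m

At most 760 each: 1643/760 = 2.16, giving 3 ramp runs. That means 2 intermediate landings.
Horizontal run for 1643 mm of rise at 1:20 is 1643 × 20 = 32860 mm.
2 intermediate landings contribute 2 × 2400 = 4800 mm.
Total developed length = 32860 + 4800 = 37660 mm.
= 37.66 m.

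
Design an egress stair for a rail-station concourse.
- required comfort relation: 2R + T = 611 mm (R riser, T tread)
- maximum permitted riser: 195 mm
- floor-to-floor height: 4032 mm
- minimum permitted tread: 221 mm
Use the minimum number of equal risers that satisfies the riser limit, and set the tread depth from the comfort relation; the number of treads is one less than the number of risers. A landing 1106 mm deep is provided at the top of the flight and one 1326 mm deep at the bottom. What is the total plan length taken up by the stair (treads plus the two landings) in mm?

⌈4032/195⌉ = 21 risers.
R = 4032 ÷ 21 = 192 mm.
From 2R + T = 611: T = 611 − 384 = 227 mm.
Treads = 21 − 1 = 20; going = 20 × 227 = 4540 mm.
Enclosure = 4540 + 1106 + 1326 = 6972 mm.

6972 mm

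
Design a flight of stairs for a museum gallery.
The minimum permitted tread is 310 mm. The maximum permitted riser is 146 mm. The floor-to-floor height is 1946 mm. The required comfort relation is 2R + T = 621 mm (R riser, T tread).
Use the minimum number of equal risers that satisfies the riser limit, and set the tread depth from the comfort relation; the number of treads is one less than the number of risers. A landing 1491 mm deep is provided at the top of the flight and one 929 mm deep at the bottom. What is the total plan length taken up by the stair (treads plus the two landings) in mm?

6879 mm

1946 / 146 = 13.33, so 14 risers are needed.
Riser R = 1946 / 14 = 139 mm, within the 146 mm limit.
Tread T = 621 − 2 × 139 = 343 mm (≥ 310 mm).
Going = (14 − 1) × 343 = 4459 mm.
Add landings: 4459 + 1491 + 929 = 6879 mm.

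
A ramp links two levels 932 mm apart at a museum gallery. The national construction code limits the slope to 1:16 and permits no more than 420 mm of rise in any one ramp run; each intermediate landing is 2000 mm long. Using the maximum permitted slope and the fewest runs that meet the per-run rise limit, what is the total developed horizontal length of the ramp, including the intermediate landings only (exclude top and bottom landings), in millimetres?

18912 mm

932 / 420 = 2.22, so 3 ramp runs are needed. That means 2 intermediate landings.
Ramp run (horizontal) at 1:16: 932 × 16 = 14912 mm.
Intermediate landings: 2 × 2000 = 4000 mm.
Total developed length = 14912 + 4000 = 18912 mm.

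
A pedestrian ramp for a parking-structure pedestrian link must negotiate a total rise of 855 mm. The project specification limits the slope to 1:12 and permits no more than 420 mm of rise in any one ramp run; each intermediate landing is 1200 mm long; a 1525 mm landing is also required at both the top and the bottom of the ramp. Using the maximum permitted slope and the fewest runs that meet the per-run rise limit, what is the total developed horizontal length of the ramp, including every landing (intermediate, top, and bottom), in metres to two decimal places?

At most 420 each: 855/420 = 2.04, giving 3 ramp runs. That means 2 intermediate landings.
Horizontal run for 855 mm of rise at 1:12 is 855 × 12 = 10260 mm.
2 intermediate landings contribute 2 × 1200 = 2400 mm.
Top and bottom landings: 2 × 1525 = 3050 mm.
Total = 10260 + 2400 + 3050 = 15710 mm.
= 15.71 m.

15.71 m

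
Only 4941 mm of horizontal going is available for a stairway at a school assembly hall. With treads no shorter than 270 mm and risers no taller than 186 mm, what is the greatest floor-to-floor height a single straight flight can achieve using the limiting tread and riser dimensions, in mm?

3534 mm

4941 / 270 = 18.30, so 18 treads fit.
Risers = treads + 1 = 19.
Maximum height = 19 × 186 = 3534 mm.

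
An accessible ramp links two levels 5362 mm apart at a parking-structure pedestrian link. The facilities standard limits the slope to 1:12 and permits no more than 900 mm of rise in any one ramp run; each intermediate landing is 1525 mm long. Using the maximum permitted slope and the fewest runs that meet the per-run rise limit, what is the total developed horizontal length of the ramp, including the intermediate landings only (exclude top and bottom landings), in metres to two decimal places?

5362 / 900 = 5.96, so 6 ramp runs are needed. That means 5 intermediate landings.
Ramp run (horizontal) at 1:12: 5362 × 12 = 64344 mm.
5 intermediate landings contribute 5 × 1525 = 7625 mm.
Total developed length = 64344 + 7625 = 71969 mm.
= 71.97 m.

71.97 m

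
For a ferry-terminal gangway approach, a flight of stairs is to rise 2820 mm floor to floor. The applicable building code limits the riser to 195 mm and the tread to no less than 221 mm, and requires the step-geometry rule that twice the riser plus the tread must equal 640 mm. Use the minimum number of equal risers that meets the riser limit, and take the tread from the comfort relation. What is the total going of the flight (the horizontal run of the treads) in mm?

3696 mm

2820 / 195 = 14.462 → round up to 15 risers.
Riser R = 2820 / 15 = 188 mm, within the 195 mm limit.
From 2R + T = 640: T = 640 − 376 = 264 mm.
Treads = 15 − 1 = 14; going = 14 × 264 = 3696 mm.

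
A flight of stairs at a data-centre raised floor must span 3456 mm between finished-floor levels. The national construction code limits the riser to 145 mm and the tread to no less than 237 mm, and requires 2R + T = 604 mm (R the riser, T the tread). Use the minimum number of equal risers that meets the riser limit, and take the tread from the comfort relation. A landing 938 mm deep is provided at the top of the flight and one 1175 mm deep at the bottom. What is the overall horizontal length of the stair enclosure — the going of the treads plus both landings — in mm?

9381 mm

⌈3456/145⌉ = 24 risers.
Riser R = 3456 / 24 = 144 mm, within the 145 mm limit.
T = 604 − 2·144 = 316 mm, which satisfies the 237 mm minimum.
Treads = 24 − 1 = 23; going = 23 × 316 = 7268 mm.
Enclosure = 7268 + 938 + 1175 = 9381 mm.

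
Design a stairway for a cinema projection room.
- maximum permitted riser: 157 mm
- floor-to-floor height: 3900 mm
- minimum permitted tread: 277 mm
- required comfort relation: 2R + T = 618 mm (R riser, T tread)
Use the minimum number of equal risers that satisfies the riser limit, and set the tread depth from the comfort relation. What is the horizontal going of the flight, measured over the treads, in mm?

3900 / 157 = 24.841 → round up to 25 risers.
Each riser is 3900/25 = 156 mm (≤ 157 mm).
T = 618 − 2·156 = 306 mm, which satisfies the 277 mm minimum.
25 risers give 24 treads; going = 24 × 306 = 7344 mm.

7344 mm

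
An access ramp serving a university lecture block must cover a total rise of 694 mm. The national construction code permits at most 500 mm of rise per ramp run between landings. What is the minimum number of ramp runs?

2 runs

At most 500 each: 694/500 = 1.39, giving 2 ramp runs.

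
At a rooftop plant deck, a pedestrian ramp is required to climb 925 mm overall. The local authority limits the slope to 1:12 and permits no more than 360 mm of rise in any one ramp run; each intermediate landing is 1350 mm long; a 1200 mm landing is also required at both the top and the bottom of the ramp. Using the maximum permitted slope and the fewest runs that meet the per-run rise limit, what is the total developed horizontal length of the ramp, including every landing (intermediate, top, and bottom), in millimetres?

16200 mm

925 / 360 = 2.57, so 3 ramp runs are needed. That means 2 intermediate landings.
Horizontal run for 925 mm of rise at 1:12 is 925 × 12 = 11100 mm.
2 intermediate landings contribute 2 × 1350 = 2700 mm.
Top and bottom landings: 2 × 1200 = 2400 mm.
Total = 11100 + 2700 + 2400 = 16200 mm.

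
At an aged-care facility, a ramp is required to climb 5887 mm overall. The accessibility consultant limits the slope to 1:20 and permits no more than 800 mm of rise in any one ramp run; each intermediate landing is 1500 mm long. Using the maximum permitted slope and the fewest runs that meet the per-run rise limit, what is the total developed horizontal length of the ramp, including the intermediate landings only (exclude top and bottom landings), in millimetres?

⌈5887/800⌉ = 8 ramp runs. That means 7 intermediate landings.
Horizontal run for 5887 mm of rise at 1:20 is 5887 × 20 = 117740 mm.
7 intermediate landings contribute 7 × 1500 = 10500 mm.
Developed length = 117740 + 10500 = 128240 mm.

128240 mm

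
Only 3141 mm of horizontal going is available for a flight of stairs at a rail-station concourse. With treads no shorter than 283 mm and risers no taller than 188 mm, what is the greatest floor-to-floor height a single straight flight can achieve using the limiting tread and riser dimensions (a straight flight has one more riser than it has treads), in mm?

2256 mm

3141 / 283 = 11.10, so 11 treads fit.
Risers = treads + 1 = 12.
Maximum height = 12 × 188 = 2256 mm.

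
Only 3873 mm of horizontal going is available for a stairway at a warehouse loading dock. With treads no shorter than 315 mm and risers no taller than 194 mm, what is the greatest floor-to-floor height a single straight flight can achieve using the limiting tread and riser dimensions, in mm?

2522 mm

Treads that fit: ⌊3873 / 315⌋ = 12.
Risers = treads + 1 = 13.
Maximum height = 13 × 194 = 2522 mm.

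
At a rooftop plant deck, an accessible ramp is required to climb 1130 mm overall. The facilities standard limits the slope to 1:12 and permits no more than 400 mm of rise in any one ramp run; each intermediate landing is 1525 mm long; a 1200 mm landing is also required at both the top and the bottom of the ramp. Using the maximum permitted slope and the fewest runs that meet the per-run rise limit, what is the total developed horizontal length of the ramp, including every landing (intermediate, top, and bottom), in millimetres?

19010 mm

1130 / 400 = 2.825 → round up to 3 ramp runs. That means 2 intermediate landings.
Horizontal run for 1130 mm of rise at 1:12 is 1130 × 12 = 13560 mm.
Intermediate landings: 2 × 1525 = 3050 mm.
Top and bottom landings: 2 × 1200 = 2400 mm.
Total = 13560 + 3050 + 2400 = 19010 mm.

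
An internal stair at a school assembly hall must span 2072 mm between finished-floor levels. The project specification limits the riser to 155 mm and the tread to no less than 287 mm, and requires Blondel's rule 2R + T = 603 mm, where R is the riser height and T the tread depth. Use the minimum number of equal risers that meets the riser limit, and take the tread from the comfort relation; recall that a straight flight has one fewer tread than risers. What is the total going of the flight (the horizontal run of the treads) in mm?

3991 mm

At most 155 each: 2072/155 = 13.37, giving 14 risers.
Riser R = 2072 / 14 = 148 mm, within the 155 mm limit.
Tread T = 603 − 2 × 148 = 307 mm (≥ 287 mm).
Going = (14 − 1) × 307 = 3991 mm.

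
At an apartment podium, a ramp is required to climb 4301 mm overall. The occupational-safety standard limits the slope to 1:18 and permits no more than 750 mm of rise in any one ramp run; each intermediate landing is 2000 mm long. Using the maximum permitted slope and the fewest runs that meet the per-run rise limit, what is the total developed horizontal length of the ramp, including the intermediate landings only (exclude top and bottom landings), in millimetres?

At most 750 each: 4301/750 = 5.73, giving 6 ramp runs. That means 5 intermediate landings.
Horizontal run for 4301 mm of rise at 1:18 is 4301 × 18 = 77418 mm.
Intermediate landings: 5 × 2000 = 10000 mm.
Total developed length = 77418 + 10000 = 87418 mm.

87418 mm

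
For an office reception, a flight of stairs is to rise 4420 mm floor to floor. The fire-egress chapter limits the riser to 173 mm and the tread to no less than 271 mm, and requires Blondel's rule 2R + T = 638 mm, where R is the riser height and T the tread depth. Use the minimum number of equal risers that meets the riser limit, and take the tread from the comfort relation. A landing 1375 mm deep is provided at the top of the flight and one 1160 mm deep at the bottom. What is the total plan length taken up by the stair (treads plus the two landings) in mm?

9985 mm

4420 / 173 = 25.55, so 26 risers are needed.
Each riser is 4420/26 = 170 mm (≤ 173 mm).
From 2R + T = 638: T = 638 − 340 = 298 mm.
26 risers give 25 treads; going = 25 × 298 = 7450 mm.
Add landings: 7450 + 1375 + 1160 = 9985 mm.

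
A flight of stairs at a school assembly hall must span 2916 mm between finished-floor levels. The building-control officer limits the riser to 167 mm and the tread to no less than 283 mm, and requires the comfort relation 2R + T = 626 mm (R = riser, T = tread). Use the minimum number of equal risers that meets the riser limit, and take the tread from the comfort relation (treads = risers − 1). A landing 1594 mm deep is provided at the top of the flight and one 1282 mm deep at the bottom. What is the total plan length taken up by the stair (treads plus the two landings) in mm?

2916 / 167 = 17.461 → round up to 18 risers.
R = 2916 ÷ 18 = 162 mm.
T = 626 − 2·162 = 302 mm, which satisfies the 283 mm minimum.
18 risers give 17 treads; going = 17 × 302 = 5134 mm.
Enclosure = 5134 + 1594 + 1282 = 8010 mm.

8010 mm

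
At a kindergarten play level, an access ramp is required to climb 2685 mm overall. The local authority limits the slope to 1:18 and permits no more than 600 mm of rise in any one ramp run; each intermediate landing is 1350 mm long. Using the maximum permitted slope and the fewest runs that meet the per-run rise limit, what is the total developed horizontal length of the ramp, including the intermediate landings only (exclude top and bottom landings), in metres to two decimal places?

⌈2685/600⌉ = 5 ramp runs. That means 4 intermediate landings.
Ramp run (horizontal) at 1:18: 2685 × 18 = 48330 mm.
Intermediate landings: 4 × 1350 = 5400 mm.
Total developed length = 48330 + 5400 = 53730 mm.
= 53.73 m.

53.73 m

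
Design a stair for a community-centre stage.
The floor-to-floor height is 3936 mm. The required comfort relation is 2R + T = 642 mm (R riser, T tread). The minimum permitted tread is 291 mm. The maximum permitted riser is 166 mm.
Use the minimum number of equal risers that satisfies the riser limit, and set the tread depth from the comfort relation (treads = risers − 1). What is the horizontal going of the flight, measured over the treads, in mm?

⌈3936/166⌉ = 24 risers.
Riser R = 3936 / 24 = 164 mm, within the 166 mm limit.
T = 642 − 2·164 = 314 mm, which satisfies the 291 mm minimum.
Going = (24 − 1) × 314 = 7222 mm.

7222 mm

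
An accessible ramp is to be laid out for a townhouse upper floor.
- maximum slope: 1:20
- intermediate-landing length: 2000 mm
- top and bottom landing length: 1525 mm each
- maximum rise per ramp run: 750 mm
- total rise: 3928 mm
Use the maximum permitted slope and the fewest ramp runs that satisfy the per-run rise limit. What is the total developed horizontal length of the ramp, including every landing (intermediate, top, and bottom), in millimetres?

3928 / 750 = 5.24, so 6 ramp runs are needed. That means 5 intermediate landings.
Horizontal run for 3928 mm of rise at 1:20 is 3928 × 20 = 78560 mm.
5 intermediate landings contribute 5 × 2000 = 10000 mm.
Top and bottom landings: 2 × 1525 = 3050 mm.
Total = 78560 + 10000 + 3050 = 91610 mm.

91610 mm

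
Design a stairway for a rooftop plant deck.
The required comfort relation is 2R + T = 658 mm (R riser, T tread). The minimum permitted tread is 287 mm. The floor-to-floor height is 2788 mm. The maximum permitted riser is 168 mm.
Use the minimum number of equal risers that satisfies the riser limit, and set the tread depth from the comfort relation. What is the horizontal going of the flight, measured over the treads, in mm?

2788 / 168 = 16.60, so 17 risers are needed.
Each riser is 2788/17 = 164 mm (≤ 168 mm).
Tread T = 658 − 2 × 164 = 330 mm (≥ 287 mm).
17 risers give 16 treads; going = 16 × 330 = 5280 mm.

5280 mm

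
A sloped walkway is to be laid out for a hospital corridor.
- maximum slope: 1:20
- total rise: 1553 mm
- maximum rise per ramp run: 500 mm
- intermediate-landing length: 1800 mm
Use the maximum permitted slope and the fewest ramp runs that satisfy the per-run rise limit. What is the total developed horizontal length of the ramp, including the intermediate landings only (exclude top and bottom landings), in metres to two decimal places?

At most 500 each: 1553/500 = 3.11, giving 4 ramp runs. That means 3 intermediate landings.
Ramp run (horizontal) at 1:20: 1553 × 20 = 31060 mm.
Intermediate landings: 3 × 1800 = 5400 mm.
Developed length = 31060 + 5400 = 36460 mm.
= 36.46 m.

36.46 m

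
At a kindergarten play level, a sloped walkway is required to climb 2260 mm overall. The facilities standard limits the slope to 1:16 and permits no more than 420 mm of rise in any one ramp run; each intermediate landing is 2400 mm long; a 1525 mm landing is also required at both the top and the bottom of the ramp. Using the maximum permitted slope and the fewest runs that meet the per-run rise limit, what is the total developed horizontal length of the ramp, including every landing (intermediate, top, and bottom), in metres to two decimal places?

51.21 m

At most 420 each: 2260/420 = 5.38, giving 6 ramp runs. That means 5 intermediate landings.
Ramp run (horizontal) at 1:16: 2260 × 16 = 36160 mm.
5 intermediate landings contribute 5 × 2400 = 12000 mm.
Top and bottom landings: 2 × 1525 = 3050 mm.
Total = 36160 + 12000 + 3050 = 51210 mm.
= 51.21 m.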